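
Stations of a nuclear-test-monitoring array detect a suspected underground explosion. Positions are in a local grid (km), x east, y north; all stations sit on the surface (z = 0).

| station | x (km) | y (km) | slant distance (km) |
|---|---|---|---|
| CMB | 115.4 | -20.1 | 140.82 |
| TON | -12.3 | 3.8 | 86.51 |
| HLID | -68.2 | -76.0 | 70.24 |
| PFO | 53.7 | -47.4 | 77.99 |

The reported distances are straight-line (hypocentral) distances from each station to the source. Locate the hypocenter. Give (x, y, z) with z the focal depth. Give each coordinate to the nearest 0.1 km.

(-9.1, -73.9, 37.9)

Each station gives a sphere (x−x_i)² + (y−y_i)² + z² = d_i² (stations at z=0).
Subtracting the CMB sphere from TON and HLID: z² cancels, leaving linear equations in x and y:
-255.4 x + 47.8 y = -1209.15
-367.2 x − 111.8 y = 11602.68
Solving: x ≈ -9.097, y ≈ -73.902 km (keep extra digits for the depth step; rounded: -9.1, -73.9).
Then from the CMB sphere: z² = 140.82² − (x − 115.4)² − (y + 20.1)² with x = -9.097, y = -73.902, so z ≈ 37.896 ≈ 37.9 km.
Check against PFO (with the unrounded solution): distance 77.99 ≈ 77.99 km. ✓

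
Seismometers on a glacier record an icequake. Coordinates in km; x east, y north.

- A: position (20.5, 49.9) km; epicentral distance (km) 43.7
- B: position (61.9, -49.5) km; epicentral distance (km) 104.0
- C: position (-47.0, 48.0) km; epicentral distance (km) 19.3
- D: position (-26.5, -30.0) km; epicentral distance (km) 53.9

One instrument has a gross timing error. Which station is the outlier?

C

Solve using three stations at a time. Using A, B, D (subtract circle equations pairwise → linear system) gives (x, y) ≈ (-13.4, 22.3).
Distances from that point to each station vs reported:
  A: calculated 43.7 vs reported 43.7 → residual 0.0 km
  B: calculated 104.0 vs reported 104.0 → residual 0.0 km
  C: calculated 42.3 vs reported 19.3 → residual 23.0 km
  D: calculated 53.9 vs reported 53.9 → residual 0.0 km
A, B, D are mutually consistent (residuals ≈ 0); C is off by 23.0 km.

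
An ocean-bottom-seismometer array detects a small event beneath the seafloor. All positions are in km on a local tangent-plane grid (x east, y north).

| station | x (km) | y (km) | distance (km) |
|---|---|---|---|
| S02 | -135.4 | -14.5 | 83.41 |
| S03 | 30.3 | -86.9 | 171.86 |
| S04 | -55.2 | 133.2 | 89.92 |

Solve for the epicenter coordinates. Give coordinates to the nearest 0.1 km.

Circle about each station: (x + 135.4)² + (y + 14.5)² = 83.41²; (x − 30.3)² + (y + 86.9)² = 171.86²; (x + 55.2)² + (y − 133.2)² = 89.92².
Subtracting pairs of circle equations eliminates x²+y² and gives linear equations (the radical axes):
331.4 x − 144.8 y = -32652.34
160.4 x + 295.4 y = 1117.49
Solving the 2×2 system: x ≈ -78.3, y ≈ 46.3 km.

x ≈ -78.3 km, y ≈ 46.3 km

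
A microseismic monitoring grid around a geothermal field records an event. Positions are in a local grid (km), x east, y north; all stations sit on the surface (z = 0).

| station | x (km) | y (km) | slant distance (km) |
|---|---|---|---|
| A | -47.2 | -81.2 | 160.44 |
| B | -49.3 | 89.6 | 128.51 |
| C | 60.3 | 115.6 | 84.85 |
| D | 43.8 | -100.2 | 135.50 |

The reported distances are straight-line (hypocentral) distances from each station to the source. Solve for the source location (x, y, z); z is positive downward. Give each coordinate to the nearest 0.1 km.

Each station gives a sphere (x−x_i)² + (y−y_i)² + z² = d_i² (stations at z=0).
Subtracting the A sphere from B and C: z² cancels, leaving linear equations in x and y:
-4.2 x + 341.6 y = 10863.54
215.0 x + 393.6 y = 26719.64
Solving: x ≈ 64.604, y ≈ 32.596 km (keep extra digits for the depth step; rounded: 64.6, 32.6).
Then from the A sphere: z² = 160.44² − (x + 47.2)² − (y + 81.2)² with x = 64.604, y = 32.596, so z ≈ 17.068 ≈ 17.1 km.

(64.6, 32.6, 17.1)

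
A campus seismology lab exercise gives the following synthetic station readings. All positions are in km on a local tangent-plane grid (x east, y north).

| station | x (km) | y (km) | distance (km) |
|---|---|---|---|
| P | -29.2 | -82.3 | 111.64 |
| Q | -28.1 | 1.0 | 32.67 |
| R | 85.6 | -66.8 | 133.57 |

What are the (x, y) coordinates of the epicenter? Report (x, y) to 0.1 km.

-9.0 km east, 27.5 km north

Circle about each station: (x + 29.2)² + (y + 82.3)² = 111.64²; (x + 28.1)² + (y − 1.0)² = 32.67²; (x − 85.6)² + (y + 66.8)² = 133.57².
Subtracting the P equation from the Q and R equations removes the quadratic terms:
2.2 x + 166.6 y = 4560.84
229.6 x + 31.0 y = -1213.79
Solving the 2×2 system: x ≈ -9.0, y ≈ 27.5 km.
Check against P (with the unrounded x, y): √((x + 29.2)²+(y + 82.3)²) = 111.64 ≈ 111.64 km. ✓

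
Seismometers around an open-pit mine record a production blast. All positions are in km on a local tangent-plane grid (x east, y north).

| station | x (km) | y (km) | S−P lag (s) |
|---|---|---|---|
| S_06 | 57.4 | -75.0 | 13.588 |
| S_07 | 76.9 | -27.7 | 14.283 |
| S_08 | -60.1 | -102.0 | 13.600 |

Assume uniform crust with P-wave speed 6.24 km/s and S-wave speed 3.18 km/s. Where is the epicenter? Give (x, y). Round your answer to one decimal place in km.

Distance from S−P lag: d = Δt · v_P v_S / (v_P − v_S) = Δt · (6.24·3.18)/(6.24−3.18) ≈ 6.4847·Δt.
So d_S_06 = 88.11, d_S_07 = 92.62, d_S_08 = 88.19 km.
Circle about each station: (x − 57.4)² + (y + 75.0)² = 88.11²; (x − 76.9)² + (y + 27.7)² = 92.62²; (x + 60.1)² + (y + 102.0)² = 88.19².
Subtracting the S_06 equation from the S_07 and S_08 equations removes the quadratic terms:
39.0 x + 94.6 y = -3053.95
-235.0 x − 54.0 y = 5082.15
Solving the 2×2 system: x ≈ -15.7, y ≈ -25.8 km.

(-15.7, -25.8)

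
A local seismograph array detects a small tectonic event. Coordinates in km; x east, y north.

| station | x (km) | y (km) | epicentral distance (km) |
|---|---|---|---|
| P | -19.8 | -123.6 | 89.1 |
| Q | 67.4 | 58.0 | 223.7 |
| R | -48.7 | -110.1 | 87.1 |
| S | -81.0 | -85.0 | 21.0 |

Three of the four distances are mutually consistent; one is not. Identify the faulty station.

R

Solve using three stations at a time. Using P, Q, S (subtract circle equations pairwise → linear system) gives (x, y) ≈ (-101.7, -88.5).
Distances from that point to each station vs reported:
  P: calculated 89.1 vs reported 89.1 → residual 0.0 km
  Q: calculated 223.7 vs reported 223.7 → residual 0.0 km
  R: calculated 57.2 vs reported 87.1 → residual 29.9 km
  S: calculated 21.0 vs reported 21.0 → residual 0.0 km
P, Q, S are mutually consistent (residuals ≈ 0); R is off by 29.9 km.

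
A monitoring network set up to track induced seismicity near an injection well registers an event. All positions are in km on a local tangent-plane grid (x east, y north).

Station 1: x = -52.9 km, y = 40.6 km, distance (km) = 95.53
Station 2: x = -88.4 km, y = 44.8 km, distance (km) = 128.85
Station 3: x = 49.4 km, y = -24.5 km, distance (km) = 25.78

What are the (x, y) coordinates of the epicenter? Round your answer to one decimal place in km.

Circle about each station: (x + 52.9)² + (y − 40.6)² = 95.53²; (x + 88.4)² + (y − 44.8)² = 128.85²; (x − 49.4)² + (y + 24.5)² = 25.78².
Subtracting the Station 1 equation from the Station 2 and Station 3 equations removes the quadratic terms:
-71.0 x + 8.4 y = -2101.51
204.6 x − 130.2 y = 7055.21
Solving the 2×2 system: x ≈ 28.5, y ≈ -9.4 km.
Check against Station 1 (with the unrounded x, y): √((x + 52.9)²+(y − 40.6)²) = 95.53 ≈ 95.53 km. ✓

x ≈ 28.5 km, y ≈ -9.4 km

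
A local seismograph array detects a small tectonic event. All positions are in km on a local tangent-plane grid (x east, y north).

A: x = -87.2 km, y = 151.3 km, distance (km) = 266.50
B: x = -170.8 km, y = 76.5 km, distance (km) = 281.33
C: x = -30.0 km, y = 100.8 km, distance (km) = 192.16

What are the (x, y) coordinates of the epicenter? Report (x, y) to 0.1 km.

(75.2, -60.0)

Circle about each station: (x + 87.2)² + (y − 151.3)² = 266.50²; (x + 170.8)² + (y − 76.5)² = 281.33²; (x + 30.0)² + (y − 100.8)² = 192.16².
Subtracting pairs of circle equations eliminates x²+y² and gives linear equations (the radical axes):
-167.2 x − 149.6 y = -3594.96
114.4 x − 101.0 y = 14661.89
Solving the 2×2 system: x ≈ 75.2, y ≈ -60.0 km.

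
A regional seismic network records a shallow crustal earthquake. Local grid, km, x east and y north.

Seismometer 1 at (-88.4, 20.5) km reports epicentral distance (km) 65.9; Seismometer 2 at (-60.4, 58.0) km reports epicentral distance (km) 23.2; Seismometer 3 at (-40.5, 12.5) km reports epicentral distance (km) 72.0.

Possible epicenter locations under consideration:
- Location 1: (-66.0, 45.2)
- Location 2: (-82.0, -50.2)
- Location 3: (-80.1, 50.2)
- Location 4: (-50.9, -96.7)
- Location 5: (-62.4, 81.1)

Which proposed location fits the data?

For each candidate, compare |candidate − station| to the reported distance:
Location 1: residuals Seismometer 1 32.6, Seismometer 2 9.2, Seismometer 3 30.5 → max 32.6 km
Location 2: residuals Seismometer 1 5.1, Seismometer 2 87.1, Seismometer 3 3.2 → max 87.1 km
Location 3: residuals Seismometer 1 35.1, Seismometer 2 2.0, Seismometer 3 17.3 → max 35.1 km
Location 4: residuals Seismometer 1 57.2, Seismometer 2 131.8, Seismometer 3 37.7 → max 131.8 km
Location 5: residuals Seismometer 1 0.0, Seismometer 2 0.0, Seismometer 3 0.0 → max 0.0 km
Only Location 5 has all residuals ≈ 0.

Location 5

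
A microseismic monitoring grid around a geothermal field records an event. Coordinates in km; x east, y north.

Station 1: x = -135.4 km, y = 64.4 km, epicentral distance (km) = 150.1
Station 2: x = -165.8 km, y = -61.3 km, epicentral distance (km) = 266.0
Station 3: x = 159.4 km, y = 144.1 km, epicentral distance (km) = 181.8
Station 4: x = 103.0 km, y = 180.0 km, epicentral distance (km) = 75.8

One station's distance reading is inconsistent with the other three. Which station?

Solve using three stations at a time. Using Station 1, Station 2, Station 3 (subtract circle equations pairwise → linear system) gives (x, y) ≈ (-21.5, 162.2).
Distances from that point to each station vs reported:
  Station 1: calculated 150.1 vs reported 150.1 → residual 0.0 km
  Station 2: calculated 266.0 vs reported 266.0 → residual 0.0 km
  Station 3: calculated 181.8 vs reported 181.8 → residual 0.0 km
  Station 4: calculated 125.8 vs reported 75.8 → residual 50.0 km
Station 1, Station 2, Station 3 are mutually consistent (residuals ≈ 0); Station 4 is off by 50.0 km.

Station 4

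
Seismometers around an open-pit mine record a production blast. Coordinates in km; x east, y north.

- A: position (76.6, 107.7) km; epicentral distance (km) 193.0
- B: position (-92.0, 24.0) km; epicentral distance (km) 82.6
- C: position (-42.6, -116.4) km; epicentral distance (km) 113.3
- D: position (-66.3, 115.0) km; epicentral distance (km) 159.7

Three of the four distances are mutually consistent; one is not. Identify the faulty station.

Solve using three stations at a time. Using A, B, D (subtract circle equations pairwise → linear system) gives (x, y) ≈ (-43.8, -43.1).
Distances from that point to each station vs reported:
  A: calculated 193.0 vs reported 193.0 → residual 0.0 km
  B: calculated 82.6 vs reported 82.6 → residual 0.0 km
  C: calculated 73.3 vs reported 113.3 → residual 40.0 km
  D: calculated 159.7 vs reported 159.7 → residual 0.0 km
A, B, D are mutually consistent (residuals ≈ 0); C is off by 40.0 km.

C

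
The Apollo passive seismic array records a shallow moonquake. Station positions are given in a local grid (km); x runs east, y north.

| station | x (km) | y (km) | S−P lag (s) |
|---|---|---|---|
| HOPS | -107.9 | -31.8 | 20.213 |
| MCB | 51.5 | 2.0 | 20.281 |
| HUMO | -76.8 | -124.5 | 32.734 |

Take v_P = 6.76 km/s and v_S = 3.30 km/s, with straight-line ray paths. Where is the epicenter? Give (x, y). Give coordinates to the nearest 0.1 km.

x ≈ -49.7 km, y ≈ 84.8 km

Distance from S−P lag: d = Δt · v_P v_S / (v_P − v_S) = Δt · (6.76·3.30)/(6.76−3.30) ≈ 6.4474·Δt.
So d_HOPS = 130.32, d_MCB = 130.76, d_HUMO = 211.05 km.
Circle about each station: (x + 107.9)² + (y + 31.8)² = 130.32²; (x − 51.5)² + (y − 2.0)² = 130.76²; (x + 76.8)² + (y + 124.5)² = 211.05².
Subtracting the HOPS equation from the MCB and HUMO equations removes the quadratic terms:
318.8 x + 67.6 y = -10112.28
62.2 x − 185.4 y = -18813.96
Solving the 2×2 system: x ≈ -49.7, y ≈ 84.8 km.
Check against HOPS (with the unrounded x, y): √((x + 107.9)²+(y + 31.8)²) = 130.32 ≈ 130.32 km. ✓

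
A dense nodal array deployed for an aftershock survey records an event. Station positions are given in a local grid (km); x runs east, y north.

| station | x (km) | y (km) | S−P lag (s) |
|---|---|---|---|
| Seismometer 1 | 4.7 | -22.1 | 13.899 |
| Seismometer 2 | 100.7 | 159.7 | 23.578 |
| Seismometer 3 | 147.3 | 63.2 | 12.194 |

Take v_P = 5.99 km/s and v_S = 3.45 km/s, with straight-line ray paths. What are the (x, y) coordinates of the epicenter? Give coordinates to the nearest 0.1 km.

117.4 km east, -31.4 km north

Distance from S−P lag: d = Δt · v_P v_S / (v_P − v_S) = Δt · (5.99·3.45)/(5.99−3.45) ≈ 8.1360·Δt.
So d_Seismometer 1 = 113.08, d_Seismometer 2 = 191.83, d_Seismometer 3 = 99.21 km.
Circle about each station: (x − 4.7)² + (y + 22.1)² = 113.08²; (x − 100.7)² + (y − 159.7)² = 191.83²; (x − 147.3)² + (y − 63.2)² = 99.21².
Subtracting the Seismometer 1 equation from the Seismometer 2 and Seismometer 3 equations removes the quadratic terms:
192.0 x + 363.6 y = 11122.42
285.2 x + 170.6 y = 28125.49
Solving the 2×2 system: x ≈ 117.4, y ≈ -31.4 km.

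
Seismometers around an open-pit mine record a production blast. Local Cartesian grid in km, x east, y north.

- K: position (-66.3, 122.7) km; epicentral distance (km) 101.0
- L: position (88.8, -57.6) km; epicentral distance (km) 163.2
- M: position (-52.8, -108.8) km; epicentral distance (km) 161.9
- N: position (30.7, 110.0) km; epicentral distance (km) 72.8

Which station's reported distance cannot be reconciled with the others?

Solve using three stations at a time. Using K, M, N (subtract circle equations pairwise → linear system) gives (x, y) ≈ (-1.9, 44.9).
Distances from that point to each station vs reported:
  K: calculated 101.0 vs reported 101.0 → residual 0.0 km
  L: calculated 136.9 vs reported 163.2 → residual 26.3 km
  M: calculated 161.9 vs reported 161.9 → residual 0.0 km
  N: calculated 72.8 vs reported 72.8 → residual 0.0 km
K, M, N are mutually consistent (residuals ≈ 0); L is off by 26.3 km.

L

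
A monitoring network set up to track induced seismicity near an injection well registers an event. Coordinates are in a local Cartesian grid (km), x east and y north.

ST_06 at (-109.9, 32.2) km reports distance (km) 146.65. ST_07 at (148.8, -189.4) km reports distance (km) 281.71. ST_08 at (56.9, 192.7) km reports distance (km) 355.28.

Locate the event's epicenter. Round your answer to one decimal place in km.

(-122.6, -113.9)

Circle about each station: (x + 109.9)² + (y − 32.2)² = 146.65²; (x − 148.8)² + (y + 189.4)² = 281.71²; (x − 56.9)² + (y − 192.7)² = 355.28².
Subtracting the ST_06 equation from the ST_07 and ST_08 equations removes the quadratic terms:
517.4 x − 443.2 y = -12955.35
333.6 x + 321.0 y = -77461.61
Solving the 2×2 system: x ≈ -122.6, y ≈ -113.9 km.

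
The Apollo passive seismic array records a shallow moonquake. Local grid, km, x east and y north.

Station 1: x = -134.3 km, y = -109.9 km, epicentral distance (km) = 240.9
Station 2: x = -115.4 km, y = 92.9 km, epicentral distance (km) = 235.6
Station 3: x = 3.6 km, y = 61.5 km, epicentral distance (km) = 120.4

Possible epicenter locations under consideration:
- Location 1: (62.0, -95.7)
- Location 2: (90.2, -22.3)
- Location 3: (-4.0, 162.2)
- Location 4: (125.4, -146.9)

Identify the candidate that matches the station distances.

For each candidate, compare |candidate − station| to the reported distance:
Location 1: residuals Station 1 44.1, Station 2 23.3, Station 3 47.3 → max 47.3 km
Location 2: residuals Station 1 0.1, Station 2 0.1, Station 3 0.1 → max 0.1 km
Location 3: residuals Station 1 60.8, Station 2 104.4, Station 3 19.4 → max 104.4 km
Location 4: residuals Station 1 21.4, Station 2 104.2, Station 3 121.0 → max 121.0 km
Only Location 2 has all residuals ≈ 0.

Location 2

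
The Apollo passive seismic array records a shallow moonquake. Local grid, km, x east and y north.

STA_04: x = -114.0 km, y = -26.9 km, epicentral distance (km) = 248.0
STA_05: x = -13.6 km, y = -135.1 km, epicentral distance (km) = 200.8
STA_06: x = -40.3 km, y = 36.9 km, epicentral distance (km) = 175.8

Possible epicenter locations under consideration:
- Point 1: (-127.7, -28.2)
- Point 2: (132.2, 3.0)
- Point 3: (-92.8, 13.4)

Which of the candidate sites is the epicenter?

Point 2

For each candidate, compare |candidate − station| to the reported distance:
Point 1: residuals STA_04 234.2, STA_05 44.4, STA_06 66.8 → max 234.2 km
Point 2: residuals STA_04 0.0, STA_05 0.0, STA_06 0.0 → max 0.0 km
Point 3: residuals STA_04 202.5, STA_05 32.5, STA_06 118.3 → max 202.5 km
Only Point 2 has all residuals ≈ 0.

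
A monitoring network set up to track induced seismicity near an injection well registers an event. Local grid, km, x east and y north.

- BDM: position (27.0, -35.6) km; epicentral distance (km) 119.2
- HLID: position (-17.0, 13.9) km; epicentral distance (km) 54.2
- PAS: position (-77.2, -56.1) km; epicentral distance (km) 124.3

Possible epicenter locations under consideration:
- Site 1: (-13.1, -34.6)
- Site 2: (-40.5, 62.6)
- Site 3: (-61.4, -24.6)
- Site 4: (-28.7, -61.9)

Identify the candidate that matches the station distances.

Site 2

For each candidate, compare |candidate − station| to the reported distance:
Site 1: residuals BDM 79.1, HLID 5.5, PAS 56.7 → max 79.1 km
Site 2: residuals BDM 0.0, HLID 0.1, PAS 0.1 → max 0.1 km
Site 3: residuals BDM 30.1, HLID 4.6, PAS 89.1 → max 89.1 km
Site 4: residuals BDM 57.6, HLID 22.5, PAS 75.5 → max 75.5 km
Only Site 2 has all residuals ≈ 0.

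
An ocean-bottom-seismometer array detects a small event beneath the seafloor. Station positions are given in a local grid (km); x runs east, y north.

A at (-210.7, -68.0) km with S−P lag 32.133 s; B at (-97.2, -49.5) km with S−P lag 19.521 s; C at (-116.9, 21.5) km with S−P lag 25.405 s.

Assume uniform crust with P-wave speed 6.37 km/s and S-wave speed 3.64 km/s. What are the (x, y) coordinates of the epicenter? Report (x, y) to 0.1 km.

Distance from S−P lag: d = Δt · v_P v_S / (v_P − v_S) = Δt · (6.37·3.64)/(6.37−3.64) ≈ 8.4933·Δt.
So d_A = 272.92, d_B = 165.80, d_C = 215.77 km.
Circle about each station: (x + 210.7)² + (y + 68.0)² = 272.92²; (x + 97.2)² + (y + 49.5)² = 165.80²; (x + 116.9)² + (y − 21.5)² = 215.77².
Subtracting the A equation from the B and C equations removes the quadratic terms:
227.0 x + 37.0 y = 9875.29
187.6 x + 179.0 y = -6962.00
Solving the 2×2 system: x ≈ 60.1, y ≈ -101.9 km.
Check against A (with the unrounded x, y): √((x + 210.7)²+(y + 68.0)²) = 272.92 ≈ 272.92 km. ✓

(60.1, -101.9)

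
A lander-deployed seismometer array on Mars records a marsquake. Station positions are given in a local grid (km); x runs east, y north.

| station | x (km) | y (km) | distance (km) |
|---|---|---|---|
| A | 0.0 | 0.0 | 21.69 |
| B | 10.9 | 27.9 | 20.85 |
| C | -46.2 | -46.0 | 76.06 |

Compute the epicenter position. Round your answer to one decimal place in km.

Circle about each station: x² + y² = 21.69²; (x − 10.9)² + (y − 27.9)² = 20.85²; (x + 46.2)² + (y + 46.0)² = 76.06².
Subtracting the A equation from the B and C equations removes the quadratic terms:
21.8 x + 55.8 y = 932.95
-92.4 x − 92.0 y = -1064.23
Solving the 2×2 system: x ≈ -8.4, y ≈ 20.0 km.

-8.4 km east, 20.0 km north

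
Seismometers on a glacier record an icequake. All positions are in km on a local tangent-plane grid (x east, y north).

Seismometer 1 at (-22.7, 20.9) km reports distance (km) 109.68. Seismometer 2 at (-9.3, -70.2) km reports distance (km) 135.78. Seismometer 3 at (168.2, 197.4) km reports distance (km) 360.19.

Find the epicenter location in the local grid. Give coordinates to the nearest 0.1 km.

x ≈ -129.0 km, y ≈ -6.1 km

Circle about each station: (x + 22.7)² + (y − 20.9)² = 109.68²; (x + 9.3)² + (y + 70.2)² = 135.78²; (x − 168.2)² + (y − 197.4)² = 360.19².
Subtracting the Seismometer 1 equation from the Seismometer 2 and Seismometer 3 equations removes the quadratic terms:
26.8 x − 182.2 y = -2344.08
381.8 x + 353.0 y = -51401.23
Solving the 2×2 system: x ≈ -129.0, y ≈ -6.1 km.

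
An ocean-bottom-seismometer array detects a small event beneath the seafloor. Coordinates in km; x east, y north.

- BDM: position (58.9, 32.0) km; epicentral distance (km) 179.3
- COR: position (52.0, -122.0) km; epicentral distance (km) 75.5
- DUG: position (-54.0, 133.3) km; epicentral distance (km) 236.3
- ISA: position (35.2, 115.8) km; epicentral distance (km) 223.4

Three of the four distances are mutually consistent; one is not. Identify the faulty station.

Solve using three stations at a time. Using COR, DUG, ISA (subtract circle equations pairwise → linear system) gives (x, y) ≈ (-20.3, -100.6).
Distances from that point to each station vs reported:
  BDM: calculated 154.4 vs reported 179.3 → residual 24.9 km
  COR: calculated 75.4 vs reported 75.5 → residual 0.1 km
  DUG: calculated 236.3 vs reported 236.3 → residual 0.0 km
  ISA: calculated 223.4 vs reported 223.4 → residual 0.0 km
COR, DUG, ISA are mutually consistent (residuals ≈ 0); BDM is off by 24.9 km.

BDM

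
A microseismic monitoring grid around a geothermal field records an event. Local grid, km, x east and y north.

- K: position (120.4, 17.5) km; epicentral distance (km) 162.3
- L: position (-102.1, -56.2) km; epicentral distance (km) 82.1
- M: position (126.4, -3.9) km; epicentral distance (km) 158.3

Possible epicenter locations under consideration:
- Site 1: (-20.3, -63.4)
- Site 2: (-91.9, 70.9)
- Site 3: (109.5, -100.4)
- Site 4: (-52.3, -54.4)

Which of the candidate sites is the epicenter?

For each candidate, compare |candidate − station| to the reported distance:
Site 1: residuals K 0.0, L 0.0, M 0.0 → max 0.0 km
Site 2: residuals K 56.6, L 45.4, M 72.5 → max 72.5 km
Site 3: residuals K 43.9, L 134.1, M 60.3 → max 134.1 km
Site 4: residuals K 24.8, L 32.3, M 27.4 → max 32.3 km
Only Site 1 has all residuals ≈ 0.

Site 1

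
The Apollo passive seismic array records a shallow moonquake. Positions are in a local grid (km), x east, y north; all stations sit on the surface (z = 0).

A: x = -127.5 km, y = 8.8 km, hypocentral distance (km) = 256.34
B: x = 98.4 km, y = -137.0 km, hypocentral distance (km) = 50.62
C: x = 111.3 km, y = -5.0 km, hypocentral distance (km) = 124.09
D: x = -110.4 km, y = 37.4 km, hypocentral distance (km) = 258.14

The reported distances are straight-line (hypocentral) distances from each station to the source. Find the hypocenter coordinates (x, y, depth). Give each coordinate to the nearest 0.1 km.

(90.3, -118.2, 46.3)

Each station gives a sphere (x−x_i)² + (y−y_i)² + z² = d_i² (stations at z=0).
Subtracting the A sphere from B and C: z² cancels, leaving linear equations in x and y:
451.8 x − 291.6 y = 75265.68
477.6 x − 27.6 y = 46390.87
Solving: x ≈ 90.303, y ≈ -118.199 km (keep extra digits for the depth step; rounded: 90.3, -118.2).
Then from the A sphere: z² = 256.34² − (x + 127.5)² − (y − 8.8)² with x = 90.303, y = -118.199, so z ≈ 46.296 ≈ 46.3 km.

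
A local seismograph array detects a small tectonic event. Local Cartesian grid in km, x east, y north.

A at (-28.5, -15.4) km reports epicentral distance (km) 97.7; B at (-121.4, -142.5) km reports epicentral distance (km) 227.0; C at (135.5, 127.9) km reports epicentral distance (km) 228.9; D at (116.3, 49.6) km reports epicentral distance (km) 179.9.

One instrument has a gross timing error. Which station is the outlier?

Solve using three stations at a time. Using A, B, D (subtract circle equations pairwise → linear system) gives (x, y) ≈ (-61.5, 76.4).
Distances from that point to each station vs reported:
  A: calculated 97.5 vs reported 97.7 → residual 0.2 km
  B: calculated 226.9 vs reported 227.0 → residual 0.1 km
  C: calculated 203.6 vs reported 228.9 → residual 25.3 km
  D: calculated 179.8 vs reported 179.9 → residual 0.1 km
A, B, D are mutually consistent (residuals ≈ 0); C is off by 25.3 km.

C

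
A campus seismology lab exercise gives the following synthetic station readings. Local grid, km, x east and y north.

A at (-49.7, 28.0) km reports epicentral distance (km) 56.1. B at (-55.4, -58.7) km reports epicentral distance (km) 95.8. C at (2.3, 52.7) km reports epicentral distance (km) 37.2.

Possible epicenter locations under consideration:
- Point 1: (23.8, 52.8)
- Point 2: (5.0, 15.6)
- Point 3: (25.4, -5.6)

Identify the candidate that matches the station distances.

Point 2

For each candidate, compare |candidate − station| to the reported distance:
Point 1: residuals A 21.5, B 41.0, C 15.7 → max 41.0 km
Point 2: residuals A 0.0, B 0.0, C 0.0 → max 0.0 km
Point 3: residuals A 26.2, B 0.9, C 25.5 → max 26.2 km
Only Point 2 has all residuals ≈ 0.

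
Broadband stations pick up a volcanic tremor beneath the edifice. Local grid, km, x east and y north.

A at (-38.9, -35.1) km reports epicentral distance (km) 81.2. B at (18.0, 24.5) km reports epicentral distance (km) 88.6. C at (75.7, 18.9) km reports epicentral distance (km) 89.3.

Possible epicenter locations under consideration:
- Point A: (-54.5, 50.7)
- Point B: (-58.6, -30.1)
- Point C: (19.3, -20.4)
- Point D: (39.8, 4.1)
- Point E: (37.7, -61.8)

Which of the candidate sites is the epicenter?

For each candidate, compare |candidate − station| to the reported distance:
Point A: residuals A 6.0, B 11.5, C 44.7 → max 44.7 km
Point B: residuals A 60.9, B 5.5, C 53.7 → max 60.9 km
Point C: residuals A 21.2, B 43.7, C 20.6 → max 43.7 km
Point D: residuals A 6.7, B 58.7, C 50.5 → max 58.7 km
Point E: residuals A 0.1, B 0.1, C 0.1 → max 0.1 km
Only Point E has all residuals ≈ 0.

Point E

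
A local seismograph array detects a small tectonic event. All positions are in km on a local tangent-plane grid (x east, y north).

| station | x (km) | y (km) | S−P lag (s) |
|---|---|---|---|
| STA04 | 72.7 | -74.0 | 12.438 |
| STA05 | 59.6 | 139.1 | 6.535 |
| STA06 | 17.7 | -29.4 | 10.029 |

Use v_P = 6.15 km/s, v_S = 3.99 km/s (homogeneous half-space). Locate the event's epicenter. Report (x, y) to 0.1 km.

Distance from S−P lag: d = Δt · v_P v_S / (v_P − v_S) = Δt · (6.15·3.99)/(6.15−3.99) ≈ 11.3604·Δt.
So d_STA04 = 141.30, d_STA05 = 74.24, d_STA06 = 113.93 km.
Circle about each station: (x − 72.7)² + (y + 74.0)² = 141.30²; (x − 59.6)² + (y − 139.1)² = 74.24²; (x − 17.7)² + (y + 29.4)² = 113.93².
Subtracting the STA04 equation from the STA05 and STA06 equations removes the quadratic terms:
-26.2 x + 426.2 y = 26593.79
-110.0 x + 89.2 y = -2597.99
Solving the 2×2 system: x ≈ 78.1, y ≈ 67.2 km.

x ≈ 78.1 km, y ≈ 67.2 km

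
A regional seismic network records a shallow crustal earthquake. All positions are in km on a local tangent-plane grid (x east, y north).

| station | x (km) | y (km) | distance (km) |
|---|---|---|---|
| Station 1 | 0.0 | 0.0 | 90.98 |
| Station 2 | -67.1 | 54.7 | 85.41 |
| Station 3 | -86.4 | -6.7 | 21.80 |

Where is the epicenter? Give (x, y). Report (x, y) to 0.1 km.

Circle about each station: x² + y² = 90.98²; (x + 67.1)² + (y − 54.7)² = 85.41²; (x + 86.4)² + (y + 6.7)² = 21.80².
Subtracting pairs of circle equations eliminates x²+y² and gives linear equations (the radical axes):
-134.2 x + 109.4 y = 8476.99
-172.8 x − 13.4 y = 15311.97
Solving the 2×2 system: x ≈ -86.4, y ≈ -28.5 km.

-86.4 km east, -28.5 km north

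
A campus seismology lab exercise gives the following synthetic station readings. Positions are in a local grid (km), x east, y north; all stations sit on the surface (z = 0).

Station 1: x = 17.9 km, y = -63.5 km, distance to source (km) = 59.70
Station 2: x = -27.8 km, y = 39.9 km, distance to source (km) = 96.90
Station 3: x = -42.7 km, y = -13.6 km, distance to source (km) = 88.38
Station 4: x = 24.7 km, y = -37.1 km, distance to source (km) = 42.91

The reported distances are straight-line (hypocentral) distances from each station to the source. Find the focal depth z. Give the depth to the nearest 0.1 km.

Each station gives a sphere (x−x_i)² + (y−y_i)² + z² = d_i² (stations at z=0).
Subtracting the Station 1 sphere from Station 2 and Station 3: z² cancels, leaving linear equations in x and y:
-91.4 x + 206.8 y = -7813.33
-121.2 x + 99.8 y = -6591.34
Solving: x ≈ 36.589, y ≈ -21.611 km (keep extra digits for the depth step; rounded: 36.6, -21.6).
Then from the Station 1 sphere: z² = 59.70² − (x − 17.9)² − (y + 63.5)² with x = 36.589, y = -21.611, so z ≈ 38.212 ≈ 38.2 km.

38.2 km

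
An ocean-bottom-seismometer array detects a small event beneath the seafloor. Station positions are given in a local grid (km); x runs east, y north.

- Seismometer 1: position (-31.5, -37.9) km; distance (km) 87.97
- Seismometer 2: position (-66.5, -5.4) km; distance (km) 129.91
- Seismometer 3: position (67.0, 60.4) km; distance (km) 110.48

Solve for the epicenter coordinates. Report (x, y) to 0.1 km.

x ≈ 55.7 km, y ≈ -49.5 km

Circle about each station: (x + 31.5)² + (y + 37.9)² = 87.97²; (x + 66.5)² + (y + 5.4)² = 129.91²; (x − 67.0)² + (y − 60.4)² = 110.48².
Subtracting the Seismometer 1 equation from the Seismometer 2 and Seismometer 3 equations removes the quadratic terms:
-70.0 x + 65.0 y = -7115.14
197.0 x + 196.6 y = 1241.39
Solving the 2×2 system: x ≈ 55.7, y ≈ -49.5 km.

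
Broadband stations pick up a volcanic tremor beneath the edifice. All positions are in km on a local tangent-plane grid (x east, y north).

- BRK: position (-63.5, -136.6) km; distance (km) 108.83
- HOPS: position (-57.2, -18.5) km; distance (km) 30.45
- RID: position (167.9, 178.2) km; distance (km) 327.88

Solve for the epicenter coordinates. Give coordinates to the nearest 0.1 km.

(-85.4, -30.0)

Circle about each station: (x + 63.5)² + (y + 136.6)² = 108.83²; (x + 57.2)² + (y + 18.5)² = 30.45²; (x − 167.9)² + (y − 178.2)² = 327.88².
Subtracting the BRK equation from the HOPS and RID equations removes the quadratic terms:
12.6 x + 236.2 y = -8160.95
462.8 x + 629.6 y = -58407.49
Solving the 2×2 system: x ≈ -85.4, y ≈ -30.0 km.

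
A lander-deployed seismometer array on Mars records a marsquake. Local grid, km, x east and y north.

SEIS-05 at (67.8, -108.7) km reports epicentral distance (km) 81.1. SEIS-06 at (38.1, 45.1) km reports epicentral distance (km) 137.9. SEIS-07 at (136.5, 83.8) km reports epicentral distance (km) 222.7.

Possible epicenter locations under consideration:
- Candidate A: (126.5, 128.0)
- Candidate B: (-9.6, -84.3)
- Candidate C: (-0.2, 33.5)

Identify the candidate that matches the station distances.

For each candidate, compare |candidate − station| to the reported distance:
Candidate A: residuals SEIS-05 162.8, SEIS-06 16.7, SEIS-07 177.4 → max 177.4 km
Candidate B: residuals SEIS-05 0.1, SEIS-06 0.0, SEIS-07 0.0 → max 0.1 km
Candidate C: residuals SEIS-05 76.5, SEIS-06 97.9, SEIS-07 77.0 → max 97.9 km
Only Candidate B has all residuals ≈ 0.

Candidate B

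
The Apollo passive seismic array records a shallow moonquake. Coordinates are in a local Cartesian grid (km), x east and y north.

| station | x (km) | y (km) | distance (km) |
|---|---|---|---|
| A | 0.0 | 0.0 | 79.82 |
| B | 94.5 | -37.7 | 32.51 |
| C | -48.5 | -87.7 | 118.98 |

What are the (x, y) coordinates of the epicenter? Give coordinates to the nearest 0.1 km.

Circle about each station: x² + y² = 79.82²; (x − 94.5)² + (y + 37.7)² = 32.51²; (x + 48.5)² + (y + 87.7)² = 118.98².
Subtracting pairs of circle equations eliminates x²+y² and gives linear equations (the radical axes):
189.0 x − 75.4 y = 15665.87
-97.0 x − 175.4 y = 2258.53
Solving the 2×2 system: x ≈ 63.7, y ≈ -48.1 km.
Check against A (with the unrounded x, y): √(x²+y²) = 79.82 ≈ 79.82 km. ✓

x ≈ 63.7 km, y ≈ -48.1 km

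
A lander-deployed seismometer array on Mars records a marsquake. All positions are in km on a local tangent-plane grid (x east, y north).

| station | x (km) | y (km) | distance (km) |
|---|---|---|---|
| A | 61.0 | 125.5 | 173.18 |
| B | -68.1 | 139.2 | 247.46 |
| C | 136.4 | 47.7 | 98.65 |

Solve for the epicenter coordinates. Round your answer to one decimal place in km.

98.8 km east, -43.5 km north

Circle about each station: (x − 61.0)² + (y − 125.5)² = 173.18²; (x + 68.1)² + (y − 139.2)² = 247.46²; (x − 136.4)² + (y − 47.7)² = 98.65².
Subtracting pairs of circle equations eliminates x²+y² and gives linear equations (the radical axes):
-258.2 x + 27.4 y = -26702.14
150.8 x − 155.6 y = 21668.49
Solving the 2×2 system: x ≈ 98.8, y ≈ -43.5 km.
Check against A (with the unrounded x, y): √((x − 61.0)²+(y − 125.5)²) = 173.18 ≈ 173.18 km. ✓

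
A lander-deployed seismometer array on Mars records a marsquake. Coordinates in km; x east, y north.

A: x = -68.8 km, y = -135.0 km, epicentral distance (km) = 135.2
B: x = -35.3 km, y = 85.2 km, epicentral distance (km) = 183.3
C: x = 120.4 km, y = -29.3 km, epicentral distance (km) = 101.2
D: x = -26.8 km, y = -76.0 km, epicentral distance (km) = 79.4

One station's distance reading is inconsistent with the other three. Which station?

C

Solve using three stations at a time. Using A, B, D (subtract circle equations pairwise → linear system) gives (x, y) ≈ (52.8, -75.6).
Distances from that point to each station vs reported:
  A: calculated 135.3 vs reported 135.2 → residual 0.1 km
  B: calculated 183.4 vs reported 183.3 → residual 0.1 km
  C: calculated 82.0 vs reported 101.2 → residual 19.2 km
  D: calculated 79.6 vs reported 79.4 → residual 0.2 km
A, B, D are mutually consistent (residuals ≈ 0); C is off by 19.2 km.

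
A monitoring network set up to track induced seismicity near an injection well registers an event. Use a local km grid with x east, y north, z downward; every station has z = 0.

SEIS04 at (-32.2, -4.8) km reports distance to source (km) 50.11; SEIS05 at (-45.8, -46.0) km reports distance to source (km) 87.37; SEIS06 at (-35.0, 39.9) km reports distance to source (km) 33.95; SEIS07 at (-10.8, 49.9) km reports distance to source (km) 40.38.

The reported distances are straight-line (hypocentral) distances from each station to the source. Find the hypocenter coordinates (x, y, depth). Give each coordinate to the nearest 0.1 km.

x ≈ -27.9 km, y ≈ 33.1 km, depth ≈ 32.5 km

Each station gives a sphere (x−x_i)² + (y−y_i)² + z² = d_i² (stations at z=0).
Subtracting the SEIS04 sphere from SEIS05 and SEIS06: z² cancels, leaving linear equations in x and y:
-27.2 x − 82.4 y = -1968.74
-5.6 x + 89.4 y = 3115.54
Solving: x ≈ -27.899, y ≈ 33.102 km (keep extra digits for the depth step; rounded: -27.9, 33.1).
Then from the SEIS04 sphere: z² = 50.11² − (x + 32.2)² − (y + 4.8)² with x = -27.899, y = 33.102, so z ≈ 32.495 ≈ 32.5 km.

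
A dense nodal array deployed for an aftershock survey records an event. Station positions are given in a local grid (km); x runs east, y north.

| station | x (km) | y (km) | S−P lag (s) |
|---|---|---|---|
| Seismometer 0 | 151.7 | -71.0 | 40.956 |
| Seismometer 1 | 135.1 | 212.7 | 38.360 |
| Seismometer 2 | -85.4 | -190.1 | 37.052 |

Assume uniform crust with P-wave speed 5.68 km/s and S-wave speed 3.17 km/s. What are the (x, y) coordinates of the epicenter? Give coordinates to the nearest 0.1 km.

-103.2 km east, 75.1 km north

Distance from S−P lag: d = Δt · v_P v_S / (v_P − v_S) = Δt · (5.68·3.17)/(5.68−3.17) ≈ 7.1735·Δt.
So d_Seismometer 0 = 293.80, d_Seismometer 1 = 275.18, d_Seismometer 2 = 265.79 km.
Circle about each station: (x − 151.7)² + (y + 71.0)² = 293.80²; (x − 135.1)² + (y − 212.7)² = 275.18²; (x + 85.4)² + (y + 190.1)² = 265.79².
Subtracting pairs of circle equations eliminates x²+y² and gives linear equations (the radical axes):
-33.2 x + 567.4 y = 46033.82
-474.2 x − 238.2 y = 31051.40
Solving the 2×2 system: x ≈ -103.2, y ≈ 75.1 km.
Check against Seismometer 0 (with the unrounded x, y): √((x − 151.7)²+(y + 71.0)²) = 293.80 ≈ 293.80 km. ✓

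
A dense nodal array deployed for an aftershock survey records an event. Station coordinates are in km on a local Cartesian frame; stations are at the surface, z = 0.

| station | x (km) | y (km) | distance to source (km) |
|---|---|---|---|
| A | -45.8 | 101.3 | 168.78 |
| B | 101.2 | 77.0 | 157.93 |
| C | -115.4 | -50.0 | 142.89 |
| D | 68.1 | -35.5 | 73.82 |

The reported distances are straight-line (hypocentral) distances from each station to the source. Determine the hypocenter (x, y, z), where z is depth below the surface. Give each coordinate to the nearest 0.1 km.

Each station gives a sphere (x−x_i)² + (y−y_i)² + z² = d_i² (stations at z=0).
Subtracting the A sphere from B and C: z² cancels, leaving linear equations in x and y:
294.0 x − 48.6 y = 7355.91
-139.2 x − 302.6 y = 11526.97
Solving: x ≈ 17.400, y ≈ -46.097 km (keep extra digits for the depth step; rounded: 17.4, -46.1).
Then from the A sphere: z² = 168.78² − (x + 45.8)² − (y − 101.3)² with x = 17.400, y = -46.097, so z ≈ 52.598 ≈ 52.6 km.

(17.4, -46.1, 52.6)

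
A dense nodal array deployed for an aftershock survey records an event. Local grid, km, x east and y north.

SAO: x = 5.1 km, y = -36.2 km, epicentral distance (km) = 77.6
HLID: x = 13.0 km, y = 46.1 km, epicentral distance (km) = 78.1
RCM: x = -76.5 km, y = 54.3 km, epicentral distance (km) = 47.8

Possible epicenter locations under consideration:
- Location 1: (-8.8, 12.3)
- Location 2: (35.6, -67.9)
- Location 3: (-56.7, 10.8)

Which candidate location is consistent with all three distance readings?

For each candidate, compare |candidate − station| to the reported distance:
Location 1: residuals SAO 27.1, HLID 37.9, RCM 31.9 → max 37.9 km
Location 2: residuals SAO 33.6, HLID 38.1, RCM 118.0 → max 118.0 km
Location 3: residuals SAO 0.0, HLID 0.0, RCM 0.0 → max 0.0 km
Only Location 3 has all residuals ≈ 0.

Location 3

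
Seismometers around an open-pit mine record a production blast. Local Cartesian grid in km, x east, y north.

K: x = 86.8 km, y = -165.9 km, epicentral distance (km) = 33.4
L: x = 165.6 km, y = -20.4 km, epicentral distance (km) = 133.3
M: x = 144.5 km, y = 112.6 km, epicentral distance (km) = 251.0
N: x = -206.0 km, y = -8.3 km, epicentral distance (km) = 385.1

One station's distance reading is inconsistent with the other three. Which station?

Solve using three stations at a time. Using K, L, M (subtract circle equations pairwise → linear system) gives (x, y) ≈ (95.0, -133.5).
Distances from that point to each station vs reported:
  K: calculated 33.4 vs reported 33.4 → residual 0.0 km
  L: calculated 133.3 vs reported 133.3 → residual 0.0 km
  M: calculated 251.0 vs reported 251.0 → residual 0.0 km
  N: calculated 326.0 vs reported 385.1 → residual 59.1 km
K, L, M are mutually consistent (residuals ≈ 0); N is off by 59.1 km.

N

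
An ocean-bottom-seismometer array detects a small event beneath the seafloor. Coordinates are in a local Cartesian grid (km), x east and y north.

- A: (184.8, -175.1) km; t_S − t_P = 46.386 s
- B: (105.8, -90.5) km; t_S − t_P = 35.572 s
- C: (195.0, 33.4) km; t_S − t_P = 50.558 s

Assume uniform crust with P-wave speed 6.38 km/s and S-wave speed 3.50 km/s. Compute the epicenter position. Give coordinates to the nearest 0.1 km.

Distance from S−P lag: d = Δt · v_P v_S / (v_P − v_S) = Δt · (6.38·3.50)/(6.38−3.50) ≈ 7.7535·Δt.
So d_A = 359.65, d_B = 275.81, d_C = 392.00 km.
Circle about each station: (x − 184.8)² + (y + 175.1)² = 359.65²; (x − 105.8)² + (y + 90.5)² = 275.81²; (x − 195.0)² + (y − 33.4)² = 392.00².
Subtracting pairs of circle equations eliminates x²+y² and gives linear equations (the radical axes):
-158.0 x + 169.2 y = 7849.81
20.4 x + 417.0 y = -49986.37
Solving the 2×2 system: x ≈ -169.2, y ≈ -111.6 km.

-169.2 km east, -111.6 km north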